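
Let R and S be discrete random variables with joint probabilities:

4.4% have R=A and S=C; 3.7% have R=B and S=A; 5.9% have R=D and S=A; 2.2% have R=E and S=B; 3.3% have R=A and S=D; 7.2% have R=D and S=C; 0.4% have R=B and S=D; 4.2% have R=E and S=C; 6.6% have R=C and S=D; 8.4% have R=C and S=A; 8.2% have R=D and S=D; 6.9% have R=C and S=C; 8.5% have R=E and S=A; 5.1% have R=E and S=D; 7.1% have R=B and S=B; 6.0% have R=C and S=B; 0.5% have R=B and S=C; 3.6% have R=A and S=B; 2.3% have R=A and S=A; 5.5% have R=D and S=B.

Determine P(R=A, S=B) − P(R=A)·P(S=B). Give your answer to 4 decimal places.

P(R=A) = 0.023 + 0.036 + 0.044 + 0.033 = 0.136.
P(S=B) = 0.036 + 0.071 + 0.060 + 0.055 + 0.022 = 0.244.
P(R=A, S=B) − P(R=A)P(S=B) = 0.036 − 0.136×0.244 = 0.0028.

0.0028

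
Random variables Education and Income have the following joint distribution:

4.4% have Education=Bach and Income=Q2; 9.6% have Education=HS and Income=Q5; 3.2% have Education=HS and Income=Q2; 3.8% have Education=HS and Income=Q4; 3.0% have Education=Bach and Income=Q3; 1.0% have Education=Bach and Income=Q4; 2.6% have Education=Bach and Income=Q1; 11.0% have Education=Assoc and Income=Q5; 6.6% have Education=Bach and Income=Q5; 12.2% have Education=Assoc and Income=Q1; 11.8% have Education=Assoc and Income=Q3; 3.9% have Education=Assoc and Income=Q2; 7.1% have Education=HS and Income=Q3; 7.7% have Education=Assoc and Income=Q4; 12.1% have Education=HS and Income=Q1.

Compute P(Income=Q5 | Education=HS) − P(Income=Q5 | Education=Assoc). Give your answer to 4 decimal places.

P(Education=HS) = 0.121 + 0.032 + 0.071 + 0.038 + 0.096 = 0.358; P(Income=Q5 | Education=HS) = 0.096/0.358 = 0.26816.
P(Education=Assoc) = 0.122 + 0.039 + 0.118 + 0.077 + 0.110 = 0.466; P(Income=Q5 | Education=Assoc) = 0.110/0.466 = 0.23605.
Difference = 0.0321.

0.0321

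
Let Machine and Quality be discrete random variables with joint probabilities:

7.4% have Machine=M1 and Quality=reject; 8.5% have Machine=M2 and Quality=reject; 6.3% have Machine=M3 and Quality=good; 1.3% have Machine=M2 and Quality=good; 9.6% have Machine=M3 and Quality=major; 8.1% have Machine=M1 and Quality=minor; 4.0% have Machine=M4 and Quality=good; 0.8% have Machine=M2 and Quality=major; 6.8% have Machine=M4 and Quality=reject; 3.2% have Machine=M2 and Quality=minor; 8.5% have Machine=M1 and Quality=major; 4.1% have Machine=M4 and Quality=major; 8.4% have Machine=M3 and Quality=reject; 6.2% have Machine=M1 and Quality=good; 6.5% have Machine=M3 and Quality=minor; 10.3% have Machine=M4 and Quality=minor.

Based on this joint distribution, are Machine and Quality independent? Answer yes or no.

P(Machine=M2) = 0.138 and P(Quality=reject) = 0.311, so their product is 0.04292, but P(Machine=M2, Quality=reject) = 0.085. Since these differ, Machine and Quality are not independent.

no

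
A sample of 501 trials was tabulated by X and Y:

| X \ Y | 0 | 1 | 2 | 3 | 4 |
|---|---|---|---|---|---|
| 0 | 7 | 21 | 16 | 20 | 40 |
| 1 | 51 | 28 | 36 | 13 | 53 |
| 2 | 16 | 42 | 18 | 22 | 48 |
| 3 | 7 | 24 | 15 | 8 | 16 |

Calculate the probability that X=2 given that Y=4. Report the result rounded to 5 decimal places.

Total with Y=4: 40 + 53 + 48 + 16 = 157.
P(X=2 | Y=4) = 48/157 = 0.30573.

0.30573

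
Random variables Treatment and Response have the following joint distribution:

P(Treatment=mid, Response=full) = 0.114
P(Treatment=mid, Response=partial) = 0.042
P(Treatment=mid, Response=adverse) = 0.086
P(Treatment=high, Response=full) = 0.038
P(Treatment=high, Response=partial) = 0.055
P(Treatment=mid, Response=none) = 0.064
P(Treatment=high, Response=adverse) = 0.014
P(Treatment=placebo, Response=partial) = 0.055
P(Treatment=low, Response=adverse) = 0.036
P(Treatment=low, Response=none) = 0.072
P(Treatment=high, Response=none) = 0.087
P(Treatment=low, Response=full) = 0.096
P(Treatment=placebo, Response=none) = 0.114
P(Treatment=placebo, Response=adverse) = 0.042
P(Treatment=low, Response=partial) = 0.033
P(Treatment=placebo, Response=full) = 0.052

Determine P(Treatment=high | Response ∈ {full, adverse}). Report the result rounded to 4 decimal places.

P(Response=full) = 0.052 + 0.096 + 0.114 + 0.038 = 0.300.
P(Response=adverse) = 0.042 + 0.036 + 0.086 + 0.014 = 0.178.
P(Response ∈ {full, adverse}) = 0.300 + 0.178 = 0.478; P(Treatment=high, Response ∈ {full, adverse}) = 0.038 + 0.014 = 0.052.
P(Treatment=high | Response ∈ {full, adverse}) = 0.052/0.478 = 0.1088.

0.1088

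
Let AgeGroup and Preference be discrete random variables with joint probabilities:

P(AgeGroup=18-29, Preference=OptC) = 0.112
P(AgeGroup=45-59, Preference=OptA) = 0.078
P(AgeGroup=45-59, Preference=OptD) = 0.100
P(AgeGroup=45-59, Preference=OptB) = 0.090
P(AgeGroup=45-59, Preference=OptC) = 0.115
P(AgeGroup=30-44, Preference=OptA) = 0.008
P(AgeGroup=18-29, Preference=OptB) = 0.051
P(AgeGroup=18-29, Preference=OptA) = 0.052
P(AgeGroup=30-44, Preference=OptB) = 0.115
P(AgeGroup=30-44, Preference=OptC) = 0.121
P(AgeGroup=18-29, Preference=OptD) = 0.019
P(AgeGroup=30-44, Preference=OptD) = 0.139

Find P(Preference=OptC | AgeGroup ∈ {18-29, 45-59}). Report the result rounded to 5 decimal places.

0.36791

P(AgeGroup=18-29) = 0.052 + 0.051 + 0.112 + 0.019 = 0.234.
P(AgeGroup=45-59) = 0.078 + 0.090 + 0.115 + 0.100 = 0.383.
P(AgeGroup ∈ {18-29, 45-59}) = 0.234 + 0.383 = 0.617; P(Preference=OptC, AgeGroup ∈ {18-29, 45-59}) = 0.112 + 0.115 = 0.227.
P(Preference=OptC | AgeGroup ∈ {18-29, 45-59}) = 0.227/0.617 = 0.36791.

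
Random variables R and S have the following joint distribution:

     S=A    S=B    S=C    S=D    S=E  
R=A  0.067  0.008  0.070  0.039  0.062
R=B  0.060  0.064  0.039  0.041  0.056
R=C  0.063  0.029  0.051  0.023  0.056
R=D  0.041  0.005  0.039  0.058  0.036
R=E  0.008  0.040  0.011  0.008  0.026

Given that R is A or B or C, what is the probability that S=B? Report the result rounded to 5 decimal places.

0.13874

P(R=A) = 0.067 + 0.008 + 0.070 + 0.039 + 0.062 = 0.246.
P(R=B) = 0.060 + 0.064 + 0.039 + 0.041 + 0.056 = 0.260.
P(R=C) = 0.063 + 0.029 + 0.051 + 0.023 + 0.056 = 0.222.
P(R ∈ {A, B, C}) = 0.246 + 0.260 + 0.222 = 0.728; P(S=B, R ∈ {A, B, C}) = 0.008 + 0.064 + 0.029 = 0.101.
P(S=B | R ∈ {A, B, C}) = 0.101/0.728 = 0.13874.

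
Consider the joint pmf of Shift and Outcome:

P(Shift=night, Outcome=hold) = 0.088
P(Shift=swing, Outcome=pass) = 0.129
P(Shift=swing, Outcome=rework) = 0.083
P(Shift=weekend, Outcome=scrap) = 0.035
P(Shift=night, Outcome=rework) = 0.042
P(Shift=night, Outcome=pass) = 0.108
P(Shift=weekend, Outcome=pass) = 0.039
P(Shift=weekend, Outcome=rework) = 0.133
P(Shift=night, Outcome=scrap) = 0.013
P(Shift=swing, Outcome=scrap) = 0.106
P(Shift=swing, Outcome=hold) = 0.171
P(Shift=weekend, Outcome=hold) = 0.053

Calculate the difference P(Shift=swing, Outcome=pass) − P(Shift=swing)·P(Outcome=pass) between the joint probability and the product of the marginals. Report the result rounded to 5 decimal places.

-0.00596

P(Shift=swing) = 0.129 + 0.083 + 0.106 + 0.171 = 0.489.
P(Outcome=pass) = 0.129 + 0.108 + 0.039 = 0.276.
P(Shift=swing, Outcome=pass) − P(Shift=swing)P(Outcome=pass) = 0.129 − 0.489×0.276 = -0.00596.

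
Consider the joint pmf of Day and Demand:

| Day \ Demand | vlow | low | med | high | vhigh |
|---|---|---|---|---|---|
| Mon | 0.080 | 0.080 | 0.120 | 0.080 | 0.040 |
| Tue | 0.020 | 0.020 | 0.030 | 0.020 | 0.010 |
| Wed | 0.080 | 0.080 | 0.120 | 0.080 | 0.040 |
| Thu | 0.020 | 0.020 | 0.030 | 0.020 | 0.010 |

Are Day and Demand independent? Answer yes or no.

yes

Every cell satisfies P(Day,Demand) = P(Day)·P(Demand). For instance P(Day=Wed) = 0.400, P(Demand=med) = 0.300, and 0.400×0.300 = 0.120 matches the joint entry. So Day and Demand are independent.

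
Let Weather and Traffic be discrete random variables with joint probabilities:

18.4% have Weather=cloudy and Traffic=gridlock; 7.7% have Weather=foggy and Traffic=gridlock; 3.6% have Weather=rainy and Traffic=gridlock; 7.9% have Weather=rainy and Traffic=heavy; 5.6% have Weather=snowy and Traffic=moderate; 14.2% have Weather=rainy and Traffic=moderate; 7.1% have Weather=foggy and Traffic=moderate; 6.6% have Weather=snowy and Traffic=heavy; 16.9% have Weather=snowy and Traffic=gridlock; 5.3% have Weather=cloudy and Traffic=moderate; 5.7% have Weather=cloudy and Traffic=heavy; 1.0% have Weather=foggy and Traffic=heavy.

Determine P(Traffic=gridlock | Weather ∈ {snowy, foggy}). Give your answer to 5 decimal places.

P(Weather=snowy) = 0.056 + 0.066 + 0.169 = 0.291.
P(Weather=foggy) = 0.071 + 0.010 + 0.077 = 0.158.
P(Weather ∈ {snowy, foggy}) = 0.291 + 0.158 = 0.449; P(Traffic=gridlock, Weather ∈ {snowy, foggy}) = 0.169 + 0.077 = 0.246.
P(Traffic=gridlock | Weather ∈ {snowy, foggy}) = 0.246/0.449 = 0.54788.

0.54788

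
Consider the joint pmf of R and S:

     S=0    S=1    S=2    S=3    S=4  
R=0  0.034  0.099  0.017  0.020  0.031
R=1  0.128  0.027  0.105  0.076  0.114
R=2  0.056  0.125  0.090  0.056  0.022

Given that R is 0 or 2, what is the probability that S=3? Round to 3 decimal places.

P(R=0) = 0.034 + 0.099 + 0.017 + 0.020 + 0.031 = 0.201.
P(R=2) = 0.056 + 0.125 + 0.090 + 0.056 + 0.022 = 0.349.
P(R ∈ {0, 2}) = 0.201 + 0.349 = 0.550; P(S=3, R ∈ {0, 2}) = 0.020 + 0.056 = 0.076.
P(S=3 | R ∈ {0, 2}) = 0.076/0.550 = 0.138.

0.138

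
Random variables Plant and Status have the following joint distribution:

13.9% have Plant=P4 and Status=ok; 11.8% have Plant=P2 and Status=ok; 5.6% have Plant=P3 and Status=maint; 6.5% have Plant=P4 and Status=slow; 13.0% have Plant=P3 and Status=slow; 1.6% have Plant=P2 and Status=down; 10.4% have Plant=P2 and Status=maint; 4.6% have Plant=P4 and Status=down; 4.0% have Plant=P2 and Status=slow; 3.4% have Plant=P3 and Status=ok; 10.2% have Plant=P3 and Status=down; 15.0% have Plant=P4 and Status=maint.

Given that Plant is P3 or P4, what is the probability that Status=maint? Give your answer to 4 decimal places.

0.2853

P(Plant=P3) = 0.034 + 0.130 + 0.102 + 0.056 = 0.322.
P(Plant=P4) = 0.139 + 0.065 + 0.046 + 0.150 = 0.400.
P(Plant ∈ {P3, P4}) = 0.322 + 0.400 = 0.722; P(Status=maint, Plant ∈ {P3, P4}) = 0.056 + 0.150 = 0.206.
P(Status=maint | Plant ∈ {P3, P4}) = 0.206/0.722 = 0.2853.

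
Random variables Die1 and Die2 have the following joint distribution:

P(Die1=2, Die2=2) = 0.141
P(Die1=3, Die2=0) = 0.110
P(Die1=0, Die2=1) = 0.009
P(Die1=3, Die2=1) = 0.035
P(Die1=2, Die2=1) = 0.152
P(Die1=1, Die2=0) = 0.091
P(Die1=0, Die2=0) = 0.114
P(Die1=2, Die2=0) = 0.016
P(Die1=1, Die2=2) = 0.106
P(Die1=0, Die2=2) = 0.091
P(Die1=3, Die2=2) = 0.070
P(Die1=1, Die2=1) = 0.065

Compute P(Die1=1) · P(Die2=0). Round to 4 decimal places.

0.0867

P(Die1=1) = 0.091 + 0.065 + 0.106 = 0.262.
P(Die2=0) = 0.114 + 0.091 + 0.016 + 0.110 = 0.331.
Product: 0.262 × 0.331 = 0.0867.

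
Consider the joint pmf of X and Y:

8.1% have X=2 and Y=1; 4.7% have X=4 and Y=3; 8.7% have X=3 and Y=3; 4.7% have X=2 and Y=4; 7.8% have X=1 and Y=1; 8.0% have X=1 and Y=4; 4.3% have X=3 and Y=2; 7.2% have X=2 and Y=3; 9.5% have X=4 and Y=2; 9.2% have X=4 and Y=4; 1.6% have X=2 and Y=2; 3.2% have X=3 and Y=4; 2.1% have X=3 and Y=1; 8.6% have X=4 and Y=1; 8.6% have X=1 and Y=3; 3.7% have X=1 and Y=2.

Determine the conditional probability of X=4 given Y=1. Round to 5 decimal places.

0.32331

P(Y=1) = 0.078 + 0.081 + 0.021 + 0.086 = 0.266.
P(X=4 | Y=1) = 0.086/0.266 = 0.32331.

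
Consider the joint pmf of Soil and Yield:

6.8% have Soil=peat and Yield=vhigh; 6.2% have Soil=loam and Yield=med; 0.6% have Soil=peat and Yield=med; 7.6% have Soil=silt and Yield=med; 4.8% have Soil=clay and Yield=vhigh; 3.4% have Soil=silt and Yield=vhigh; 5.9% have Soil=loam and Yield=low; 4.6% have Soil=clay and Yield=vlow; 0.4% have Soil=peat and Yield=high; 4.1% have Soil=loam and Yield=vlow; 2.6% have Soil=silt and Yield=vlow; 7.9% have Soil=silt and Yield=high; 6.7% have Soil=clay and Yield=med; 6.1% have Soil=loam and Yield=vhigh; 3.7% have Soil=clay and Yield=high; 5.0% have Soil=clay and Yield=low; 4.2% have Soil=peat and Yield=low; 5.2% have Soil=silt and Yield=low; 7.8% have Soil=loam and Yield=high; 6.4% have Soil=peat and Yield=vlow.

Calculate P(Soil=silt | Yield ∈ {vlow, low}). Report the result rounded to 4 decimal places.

0.2053

P(Yield=vlow) = 0.041 + 0.046 + 0.026 + 0.064 = 0.177.
P(Yield=low) = 0.059 + 0.050 + 0.052 + 0.042 = 0.203.
P(Yield ∈ {vlow, low}) = 0.177 + 0.203 = 0.380; P(Soil=silt, Yield ∈ {vlow, low}) = 0.026 + 0.052 = 0.078.
P(Soil=silt | Yield ∈ {vlow, low}) = 0.078/0.380 = 0.2053.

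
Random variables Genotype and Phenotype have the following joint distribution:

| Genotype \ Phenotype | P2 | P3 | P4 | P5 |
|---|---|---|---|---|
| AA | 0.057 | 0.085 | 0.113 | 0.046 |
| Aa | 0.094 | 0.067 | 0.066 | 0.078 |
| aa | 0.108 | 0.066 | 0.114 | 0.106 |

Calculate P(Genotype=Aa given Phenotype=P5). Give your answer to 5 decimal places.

0.33913

P(Phenotype=P5) = 0.046 + 0.078 + 0.106 = 0.230.
P(Genotype=Aa | Phenotype=P5) = 0.078/0.230 = 0.33913.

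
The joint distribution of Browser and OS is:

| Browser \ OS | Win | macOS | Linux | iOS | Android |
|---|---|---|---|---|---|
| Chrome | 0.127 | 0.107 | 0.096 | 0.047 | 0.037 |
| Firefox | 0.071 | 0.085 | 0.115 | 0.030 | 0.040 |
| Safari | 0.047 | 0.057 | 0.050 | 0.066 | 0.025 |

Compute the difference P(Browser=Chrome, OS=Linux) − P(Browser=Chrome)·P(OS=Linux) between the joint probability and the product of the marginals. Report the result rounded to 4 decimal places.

P(Browser=Chrome) = 0.127 + 0.107 + 0.096 + 0.047 + 0.037 = 0.414.
P(OS=Linux) = 0.096 + 0.115 + 0.050 = 0.261.
P(Browser=Chrome, OS=Linux) − P(Browser=Chrome)P(OS=Linux) = 0.096 − 0.414×0.261 = -0.0121.

-0.0121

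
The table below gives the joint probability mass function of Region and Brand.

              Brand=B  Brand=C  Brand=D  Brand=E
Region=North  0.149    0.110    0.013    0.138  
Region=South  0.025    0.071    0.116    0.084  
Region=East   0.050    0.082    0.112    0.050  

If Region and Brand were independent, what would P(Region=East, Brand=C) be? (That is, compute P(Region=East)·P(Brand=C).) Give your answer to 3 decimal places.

0.077

P(Region=East) = 0.050 + 0.082 + 0.112 + 0.050 = 0.294.
P(Brand=C) = 0.110 + 0.071 + 0.082 = 0.263.
Product: 0.294 × 0.263 = 0.077.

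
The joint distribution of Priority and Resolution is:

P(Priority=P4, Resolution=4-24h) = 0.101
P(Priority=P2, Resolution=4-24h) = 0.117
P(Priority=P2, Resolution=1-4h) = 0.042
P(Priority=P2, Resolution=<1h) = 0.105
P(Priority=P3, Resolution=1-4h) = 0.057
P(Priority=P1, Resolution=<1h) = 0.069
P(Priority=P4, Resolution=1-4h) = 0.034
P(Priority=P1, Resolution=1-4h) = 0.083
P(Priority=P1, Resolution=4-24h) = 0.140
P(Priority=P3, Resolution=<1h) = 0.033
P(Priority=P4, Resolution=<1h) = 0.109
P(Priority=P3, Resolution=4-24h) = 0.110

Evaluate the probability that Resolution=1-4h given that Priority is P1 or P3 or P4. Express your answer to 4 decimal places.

P(Priority=P1) = 0.069 + 0.083 + 0.140 = 0.292.
P(Priority=P3) = 0.033 + 0.057 + 0.110 = 0.200.
P(Priority=P4) = 0.109 + 0.034 + 0.101 = 0.244.
P(Priority ∈ {P1, P3, P4}) = 0.292 + 0.200 + 0.244 = 0.736; P(Resolution=1-4h, Priority ∈ {P1, P3, P4}) = 0.083 + 0.057 + 0.034 = 0.174.
P(Resolution=1-4h | Priority ∈ {P1, P3, P4}) = 0.174/0.736 = 0.2364.

0.2364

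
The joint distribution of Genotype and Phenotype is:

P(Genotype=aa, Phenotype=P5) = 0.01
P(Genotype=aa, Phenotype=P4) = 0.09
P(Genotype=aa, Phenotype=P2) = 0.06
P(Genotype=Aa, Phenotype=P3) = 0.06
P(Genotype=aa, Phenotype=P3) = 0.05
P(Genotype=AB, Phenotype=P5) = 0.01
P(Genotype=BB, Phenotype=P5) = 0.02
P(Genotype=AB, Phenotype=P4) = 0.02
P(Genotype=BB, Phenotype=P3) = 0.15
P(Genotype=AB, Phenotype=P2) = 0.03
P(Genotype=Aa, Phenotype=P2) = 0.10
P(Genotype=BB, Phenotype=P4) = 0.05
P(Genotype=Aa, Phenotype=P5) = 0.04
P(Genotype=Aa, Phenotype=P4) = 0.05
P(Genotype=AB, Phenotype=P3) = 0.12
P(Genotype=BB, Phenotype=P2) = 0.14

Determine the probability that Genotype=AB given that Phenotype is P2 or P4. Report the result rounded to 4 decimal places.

0.0926

P(Phenotype=P2) = 0.10 + 0.06 + 0.03 + 0.14 = 0.33.
P(Phenotype=P4) = 0.05 + 0.09 + 0.02 + 0.05 = 0.21.
P(Phenotype ∈ {P2, P4}) = 0.33 + 0.21 = 0.54; P(Genotype=AB, Phenotype ∈ {P2, P4}) = 0.03 + 0.02 = 0.05.
P(Genotype=AB | Phenotype ∈ {P2, P4}) = 0.05/0.54 = 0.0926.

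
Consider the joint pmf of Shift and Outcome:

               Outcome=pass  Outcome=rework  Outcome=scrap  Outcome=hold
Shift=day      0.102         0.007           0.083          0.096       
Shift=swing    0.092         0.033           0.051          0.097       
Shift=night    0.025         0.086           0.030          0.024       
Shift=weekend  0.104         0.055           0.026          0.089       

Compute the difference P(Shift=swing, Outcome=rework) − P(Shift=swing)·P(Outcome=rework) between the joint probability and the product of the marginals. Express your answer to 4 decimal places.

P(Shift=swing) = 0.092 + 0.033 + 0.051 + 0.097 = 0.273.
P(Outcome=rework) = 0.007 + 0.033 + 0.086 + 0.055 = 0.181.
P(Shift=swing, Outcome=rework) − P(Shift=swing)P(Outcome=rework) = 0.033 − 0.273×0.181 = -0.0164.

-0.0164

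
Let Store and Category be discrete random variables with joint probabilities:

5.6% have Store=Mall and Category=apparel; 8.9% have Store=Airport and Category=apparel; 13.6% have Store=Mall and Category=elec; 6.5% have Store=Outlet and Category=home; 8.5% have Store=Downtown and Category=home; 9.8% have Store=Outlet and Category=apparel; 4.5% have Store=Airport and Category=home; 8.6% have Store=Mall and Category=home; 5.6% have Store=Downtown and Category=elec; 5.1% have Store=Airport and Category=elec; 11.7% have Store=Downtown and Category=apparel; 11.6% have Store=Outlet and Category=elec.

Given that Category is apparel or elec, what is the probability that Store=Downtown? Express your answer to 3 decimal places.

P(Category=apparel) = 0.117 + 0.056 + 0.089 + 0.098 = 0.360.
P(Category=elec) = 0.056 + 0.136 + 0.051 + 0.116 = 0.359.
P(Category ∈ {apparel, elec}) = 0.360 + 0.359 = 0.719; P(Store=Downtown, Category ∈ {apparel, elec}) = 0.117 + 0.056 = 0.173.
P(Store=Downtown | Category ∈ {apparel, elec}) = 0.173/0.719 = 0.241.

0.241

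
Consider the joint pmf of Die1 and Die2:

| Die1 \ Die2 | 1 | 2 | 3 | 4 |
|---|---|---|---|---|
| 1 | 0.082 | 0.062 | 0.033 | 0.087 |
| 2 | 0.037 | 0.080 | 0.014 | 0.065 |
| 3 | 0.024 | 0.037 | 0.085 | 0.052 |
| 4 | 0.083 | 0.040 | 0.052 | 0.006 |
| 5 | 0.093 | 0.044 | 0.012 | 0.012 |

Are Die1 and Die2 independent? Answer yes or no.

P(Die1=3) = 0.198 and P(Die2=3) = 0.196, so their product is 0.03881, but P(Die1=3, Die2=3) = 0.085. Since these differ, Die1 and Die2 are not independent.

no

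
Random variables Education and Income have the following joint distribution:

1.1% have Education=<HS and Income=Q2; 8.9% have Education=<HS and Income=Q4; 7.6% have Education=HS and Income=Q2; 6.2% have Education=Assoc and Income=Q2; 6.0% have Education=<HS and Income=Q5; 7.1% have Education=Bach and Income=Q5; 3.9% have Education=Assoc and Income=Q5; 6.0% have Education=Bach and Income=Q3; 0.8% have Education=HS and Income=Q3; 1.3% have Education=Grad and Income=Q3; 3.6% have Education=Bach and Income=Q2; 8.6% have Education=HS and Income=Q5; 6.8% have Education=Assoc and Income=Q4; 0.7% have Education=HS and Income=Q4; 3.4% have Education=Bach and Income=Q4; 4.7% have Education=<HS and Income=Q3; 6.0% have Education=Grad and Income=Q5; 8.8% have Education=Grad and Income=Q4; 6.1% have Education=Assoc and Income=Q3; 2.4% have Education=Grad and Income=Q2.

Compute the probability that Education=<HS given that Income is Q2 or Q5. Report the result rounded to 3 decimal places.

P(Income=Q2) = 0.011 + 0.076 + 0.062 + 0.036 + 0.024 = 0.209.
P(Income=Q5) = 0.060 + 0.086 + 0.039 + 0.071 + 0.060 = 0.316.
P(Income ∈ {Q2, Q5}) = 0.209 + 0.316 = 0.525; P(Education=<HS, Income ∈ {Q2, Q5}) = 0.011 + 0.060 = 0.071.
P(Education=<HS | Income ∈ {Q2, Q5}) = 0.071/0.525 = 0.135.

0.135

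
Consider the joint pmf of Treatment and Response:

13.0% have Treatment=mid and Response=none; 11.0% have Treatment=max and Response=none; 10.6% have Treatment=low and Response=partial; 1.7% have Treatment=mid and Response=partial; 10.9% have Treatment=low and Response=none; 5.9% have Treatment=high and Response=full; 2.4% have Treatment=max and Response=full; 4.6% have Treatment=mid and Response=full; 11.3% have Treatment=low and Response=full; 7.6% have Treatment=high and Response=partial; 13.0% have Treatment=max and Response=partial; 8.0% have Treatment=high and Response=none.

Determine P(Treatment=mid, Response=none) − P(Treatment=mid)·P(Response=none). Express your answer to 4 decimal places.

0.0472

P(Treatment=mid) = 0.130 + 0.017 + 0.046 = 0.193.
P(Response=none) = 0.109 + 0.130 + 0.080 + 0.110 = 0.429.
P(Treatment=mid, Response=none) − P(Treatment=mid)P(Response=none) = 0.130 − 0.193×0.429 = 0.0472.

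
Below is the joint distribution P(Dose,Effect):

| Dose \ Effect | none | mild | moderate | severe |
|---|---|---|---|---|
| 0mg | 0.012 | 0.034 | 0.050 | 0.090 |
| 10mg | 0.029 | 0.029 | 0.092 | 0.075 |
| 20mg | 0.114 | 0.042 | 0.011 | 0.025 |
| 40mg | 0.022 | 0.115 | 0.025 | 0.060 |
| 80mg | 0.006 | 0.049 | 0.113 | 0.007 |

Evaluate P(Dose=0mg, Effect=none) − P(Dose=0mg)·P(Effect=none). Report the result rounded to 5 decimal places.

P(Dose=0mg) = 0.012 + 0.034 + 0.050 + 0.090 = 0.186.
P(Effect=none) = 0.012 + 0.029 + 0.114 + 0.022 + 0.006 = 0.183.
P(Dose=0mg, Effect=none) − P(Dose=0mg)P(Effect=none) = 0.012 − 0.186×0.183 = -0.02204.

-0.02204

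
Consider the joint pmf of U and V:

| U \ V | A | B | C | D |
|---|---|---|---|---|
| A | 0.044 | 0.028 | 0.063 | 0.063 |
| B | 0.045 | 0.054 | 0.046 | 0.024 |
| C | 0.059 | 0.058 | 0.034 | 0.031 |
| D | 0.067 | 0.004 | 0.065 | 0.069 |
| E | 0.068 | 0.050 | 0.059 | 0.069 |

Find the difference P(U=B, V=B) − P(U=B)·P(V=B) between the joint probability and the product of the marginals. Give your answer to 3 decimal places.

0.021

P(U=B) = 0.045 + 0.054 + 0.046 + 0.024 = 0.169.
P(V=B) = 0.028 + 0.054 + 0.058 + 0.004 + 0.050 = 0.194.
P(U=B, V=B) − P(U=B)P(V=B) = 0.054 − 0.169×0.194 = 0.021.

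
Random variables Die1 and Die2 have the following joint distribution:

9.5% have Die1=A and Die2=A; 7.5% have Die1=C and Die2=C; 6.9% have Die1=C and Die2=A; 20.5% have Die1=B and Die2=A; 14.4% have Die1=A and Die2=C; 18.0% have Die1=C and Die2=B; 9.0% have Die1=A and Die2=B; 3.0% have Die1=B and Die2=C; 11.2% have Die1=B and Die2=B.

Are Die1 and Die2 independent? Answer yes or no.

P(Die1=B) = 0.347 and P(Die2=A) = 0.369, so their product is 0.12804, but P(Die1=B, Die2=A) = 0.205. Since these differ, Die1 and Die2 are not independent.

no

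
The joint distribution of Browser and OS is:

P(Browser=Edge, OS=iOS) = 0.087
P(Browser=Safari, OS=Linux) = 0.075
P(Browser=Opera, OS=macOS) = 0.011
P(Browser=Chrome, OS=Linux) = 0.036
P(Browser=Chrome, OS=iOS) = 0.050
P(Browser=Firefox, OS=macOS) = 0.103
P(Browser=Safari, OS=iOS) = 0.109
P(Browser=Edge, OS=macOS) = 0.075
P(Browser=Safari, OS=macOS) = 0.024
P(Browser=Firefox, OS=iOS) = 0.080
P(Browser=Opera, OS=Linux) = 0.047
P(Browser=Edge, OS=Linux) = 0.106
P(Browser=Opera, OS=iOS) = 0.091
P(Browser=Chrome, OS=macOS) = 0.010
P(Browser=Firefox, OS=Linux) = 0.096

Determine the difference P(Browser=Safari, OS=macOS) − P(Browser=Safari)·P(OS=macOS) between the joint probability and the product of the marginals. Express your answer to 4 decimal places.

P(Browser=Safari) = 0.024 + 0.075 + 0.109 = 0.208.
P(OS=macOS) = 0.010 + 0.103 + 0.024 + 0.075 + 0.011 = 0.223.
P(Browser=Safari, OS=macOS) − P(Browser=Safari)P(OS=macOS) = 0.024 − 0.208×0.223 = -0.0224.

-0.0224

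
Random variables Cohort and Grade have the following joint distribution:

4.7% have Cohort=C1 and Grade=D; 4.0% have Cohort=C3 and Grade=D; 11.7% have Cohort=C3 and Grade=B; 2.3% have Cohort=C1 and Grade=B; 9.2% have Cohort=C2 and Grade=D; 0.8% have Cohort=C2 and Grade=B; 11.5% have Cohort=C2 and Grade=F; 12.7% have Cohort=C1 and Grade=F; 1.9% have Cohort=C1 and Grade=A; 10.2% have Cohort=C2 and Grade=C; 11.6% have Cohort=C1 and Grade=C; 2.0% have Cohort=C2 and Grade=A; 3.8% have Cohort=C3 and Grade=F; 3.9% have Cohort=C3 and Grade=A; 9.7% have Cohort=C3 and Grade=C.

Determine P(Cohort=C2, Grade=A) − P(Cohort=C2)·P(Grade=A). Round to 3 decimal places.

P(Cohort=C2) = 0.020 + 0.008 + 0.102 + 0.092 + 0.115 = 0.337.
P(Grade=A) = 0.019 + 0.020 + 0.039 = 0.078.
P(Cohort=C2, Grade=A) − P(Cohort=C2)P(Grade=A) = 0.020 − 0.337×0.078 = -0.006.

-0.006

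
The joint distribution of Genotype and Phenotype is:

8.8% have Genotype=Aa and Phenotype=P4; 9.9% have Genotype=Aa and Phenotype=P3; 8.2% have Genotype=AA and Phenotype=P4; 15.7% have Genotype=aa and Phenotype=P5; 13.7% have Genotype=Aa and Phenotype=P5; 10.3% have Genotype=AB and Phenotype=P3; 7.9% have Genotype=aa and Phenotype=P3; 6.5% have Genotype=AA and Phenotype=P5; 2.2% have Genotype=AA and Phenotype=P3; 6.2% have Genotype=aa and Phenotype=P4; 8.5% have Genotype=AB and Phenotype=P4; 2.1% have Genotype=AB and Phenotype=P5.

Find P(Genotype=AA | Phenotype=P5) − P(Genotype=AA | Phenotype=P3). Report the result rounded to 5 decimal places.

P(Phenotype=P5) = 0.065 + 0.137 + 0.157 + 0.021 = 0.380; P(Genotype=AA | Phenotype=P5) = 0.065/0.380 = 0.171053.
P(Phenotype=P3) = 0.022 + 0.099 + 0.079 + 0.103 = 0.303; P(Genotype=AA | Phenotype=P3) = 0.022/0.303 = 0.072607.
Difference = 0.09845.

0.09845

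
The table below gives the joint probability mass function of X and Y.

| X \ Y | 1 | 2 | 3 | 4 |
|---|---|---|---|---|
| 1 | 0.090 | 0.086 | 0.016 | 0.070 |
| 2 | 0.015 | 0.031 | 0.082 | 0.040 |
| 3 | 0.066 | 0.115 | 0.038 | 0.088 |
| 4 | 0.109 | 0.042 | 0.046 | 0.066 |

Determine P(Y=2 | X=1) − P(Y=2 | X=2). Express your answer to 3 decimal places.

P(X=1) = 0.090 + 0.086 + 0.016 + 0.070 = 0.262; P(Y=2 | X=1) = 0.086/0.262 = 0.3282.
P(X=2) = 0.015 + 0.031 + 0.082 + 0.040 = 0.168; P(Y=2 | X=2) = 0.031/0.168 = 0.1845.
Difference = 0.144.

0.144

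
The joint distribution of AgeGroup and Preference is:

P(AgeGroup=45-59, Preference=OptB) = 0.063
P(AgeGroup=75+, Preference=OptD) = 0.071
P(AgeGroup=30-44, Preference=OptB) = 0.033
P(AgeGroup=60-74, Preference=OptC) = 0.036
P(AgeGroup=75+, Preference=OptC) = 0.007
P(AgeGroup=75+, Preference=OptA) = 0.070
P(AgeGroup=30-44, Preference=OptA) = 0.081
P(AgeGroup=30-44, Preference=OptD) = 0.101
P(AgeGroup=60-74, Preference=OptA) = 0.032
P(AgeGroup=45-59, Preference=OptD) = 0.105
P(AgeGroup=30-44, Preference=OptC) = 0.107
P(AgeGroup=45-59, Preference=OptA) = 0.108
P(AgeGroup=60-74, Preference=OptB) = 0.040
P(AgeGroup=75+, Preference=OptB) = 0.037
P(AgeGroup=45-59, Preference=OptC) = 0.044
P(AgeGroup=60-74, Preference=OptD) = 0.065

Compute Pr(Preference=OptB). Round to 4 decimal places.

0.1730

P(Preference=OptB) = 0.033 + 0.063 + 0.040 + 0.037 = 0.173.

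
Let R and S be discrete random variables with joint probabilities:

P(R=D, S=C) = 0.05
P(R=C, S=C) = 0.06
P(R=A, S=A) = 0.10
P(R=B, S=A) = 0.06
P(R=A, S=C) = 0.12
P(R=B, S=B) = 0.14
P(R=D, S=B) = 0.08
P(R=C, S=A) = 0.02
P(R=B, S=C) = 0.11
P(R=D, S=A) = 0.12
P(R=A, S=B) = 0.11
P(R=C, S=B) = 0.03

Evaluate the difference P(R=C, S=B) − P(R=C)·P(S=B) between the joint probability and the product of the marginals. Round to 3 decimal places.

-0.010

P(R=C) = 0.02 + 0.03 + 0.06 = 0.11.
P(S=B) = 0.11 + 0.14 + 0.03 + 0.08 = 0.36.
P(R=C, S=B) − P(R=C)P(S=B) = 0.03 − 0.11×0.36 = -0.010.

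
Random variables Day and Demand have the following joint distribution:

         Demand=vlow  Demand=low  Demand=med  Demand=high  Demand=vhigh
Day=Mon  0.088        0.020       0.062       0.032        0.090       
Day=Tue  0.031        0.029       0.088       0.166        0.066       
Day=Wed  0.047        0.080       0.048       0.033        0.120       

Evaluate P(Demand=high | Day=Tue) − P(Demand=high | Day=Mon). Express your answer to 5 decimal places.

P(Day=Tue) = 0.031 + 0.029 + 0.088 + 0.166 + 0.066 = 0.380; P(Demand=high | Day=Tue) = 0.166/0.380 = 0.436842.
P(Day=Mon) = 0.088 + 0.020 + 0.062 + 0.032 + 0.090 = 0.292; P(Demand=high | Day=Mon) = 0.032/0.292 = 0.109589.
Difference = 0.32725.

0.32725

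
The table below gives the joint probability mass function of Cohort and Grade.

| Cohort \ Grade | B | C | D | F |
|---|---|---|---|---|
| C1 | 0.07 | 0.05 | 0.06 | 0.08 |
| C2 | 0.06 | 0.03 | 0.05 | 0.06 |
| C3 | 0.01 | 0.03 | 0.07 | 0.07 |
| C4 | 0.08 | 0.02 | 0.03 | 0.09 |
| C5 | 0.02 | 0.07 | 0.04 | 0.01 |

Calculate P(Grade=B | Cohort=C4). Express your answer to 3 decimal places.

P(Cohort=C4) = 0.08 + 0.02 + 0.03 + 0.09 = 0.22.
P(Grade=B | Cohort=C4) = 0.08/0.22 = 0.364.

0.364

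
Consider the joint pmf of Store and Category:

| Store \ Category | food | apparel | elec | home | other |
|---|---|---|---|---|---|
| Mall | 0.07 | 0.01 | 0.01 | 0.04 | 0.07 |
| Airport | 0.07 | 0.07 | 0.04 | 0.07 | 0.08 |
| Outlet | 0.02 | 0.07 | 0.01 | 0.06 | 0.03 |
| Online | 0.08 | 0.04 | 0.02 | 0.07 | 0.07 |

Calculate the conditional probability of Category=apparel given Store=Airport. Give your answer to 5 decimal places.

P(Store=Airport) = 0.07 + 0.07 + 0.04 + 0.07 + 0.08 = 0.33.
P(Category=apparel | Store=Airport) = 0.07/0.33 = 0.21212.

0.21212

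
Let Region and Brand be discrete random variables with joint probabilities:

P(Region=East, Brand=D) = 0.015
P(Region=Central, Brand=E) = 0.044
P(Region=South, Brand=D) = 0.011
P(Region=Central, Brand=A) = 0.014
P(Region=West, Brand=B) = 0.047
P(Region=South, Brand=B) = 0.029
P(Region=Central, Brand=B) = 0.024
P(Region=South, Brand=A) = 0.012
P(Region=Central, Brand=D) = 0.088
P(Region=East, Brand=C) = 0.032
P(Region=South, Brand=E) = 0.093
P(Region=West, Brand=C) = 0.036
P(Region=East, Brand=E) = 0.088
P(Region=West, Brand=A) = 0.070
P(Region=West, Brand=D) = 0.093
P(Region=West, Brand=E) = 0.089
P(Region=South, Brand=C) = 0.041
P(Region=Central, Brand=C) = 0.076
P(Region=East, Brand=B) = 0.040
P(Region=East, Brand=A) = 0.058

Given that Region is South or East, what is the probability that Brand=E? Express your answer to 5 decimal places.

0.43198

P(Region=South) = 0.012 + 0.029 + 0.041 + 0.011 + 0.093 = 0.186.
P(Region=East) = 0.058 + 0.040 + 0.032 + 0.015 + 0.088 = 0.233.
P(Region ∈ {South, East}) = 0.186 + 0.233 = 0.419; P(Brand=E, Region ∈ {South, East}) = 0.093 + 0.088 = 0.181.
P(Brand=E | Region ∈ {South, East}) = 0.181/0.419 = 0.43198.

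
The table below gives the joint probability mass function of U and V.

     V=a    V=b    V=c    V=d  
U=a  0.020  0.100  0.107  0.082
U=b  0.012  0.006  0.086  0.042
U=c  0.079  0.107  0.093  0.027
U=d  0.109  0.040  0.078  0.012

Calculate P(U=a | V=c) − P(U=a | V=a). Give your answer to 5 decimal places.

0.20305

P(V=c) = 0.107 + 0.086 + 0.093 + 0.078 = 0.364; P(U=a | V=c) = 0.107/0.364 = 0.293956.
P(V=a) = 0.020 + 0.012 + 0.079 + 0.109 = 0.220; P(U=a | V=a) = 0.020/0.220 = 0.090909.
Difference = 0.20305.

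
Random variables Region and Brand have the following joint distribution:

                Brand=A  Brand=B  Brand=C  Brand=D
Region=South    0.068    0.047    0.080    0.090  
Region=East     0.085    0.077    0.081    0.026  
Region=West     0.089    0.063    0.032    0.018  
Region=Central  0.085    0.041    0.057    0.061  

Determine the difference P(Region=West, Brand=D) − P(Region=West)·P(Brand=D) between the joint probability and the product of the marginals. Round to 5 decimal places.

-0.02139

P(Region=West) = 0.089 + 0.063 + 0.032 + 0.018 = 0.202.
P(Brand=D) = 0.090 + 0.026 + 0.018 + 0.061 = 0.195.
P(Region=West, Brand=D) − P(Region=West)P(Brand=D) = 0.018 − 0.202×0.195 = -0.02139.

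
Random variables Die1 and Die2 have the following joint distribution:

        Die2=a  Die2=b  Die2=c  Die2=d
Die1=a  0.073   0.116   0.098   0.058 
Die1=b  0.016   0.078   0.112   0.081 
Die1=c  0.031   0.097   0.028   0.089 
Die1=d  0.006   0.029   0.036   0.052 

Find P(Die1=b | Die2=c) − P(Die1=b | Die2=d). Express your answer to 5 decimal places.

0.11947

P(Die2=c) = 0.098 + 0.112 + 0.028 + 0.036 = 0.274; P(Die1=b | Die2=c) = 0.112/0.274 = 0.408759.
P(Die2=d) = 0.058 + 0.081 + 0.089 + 0.052 = 0.280; P(Die1=b | Die2=d) = 0.081/0.280 = 0.289286.
Difference = 0.11947.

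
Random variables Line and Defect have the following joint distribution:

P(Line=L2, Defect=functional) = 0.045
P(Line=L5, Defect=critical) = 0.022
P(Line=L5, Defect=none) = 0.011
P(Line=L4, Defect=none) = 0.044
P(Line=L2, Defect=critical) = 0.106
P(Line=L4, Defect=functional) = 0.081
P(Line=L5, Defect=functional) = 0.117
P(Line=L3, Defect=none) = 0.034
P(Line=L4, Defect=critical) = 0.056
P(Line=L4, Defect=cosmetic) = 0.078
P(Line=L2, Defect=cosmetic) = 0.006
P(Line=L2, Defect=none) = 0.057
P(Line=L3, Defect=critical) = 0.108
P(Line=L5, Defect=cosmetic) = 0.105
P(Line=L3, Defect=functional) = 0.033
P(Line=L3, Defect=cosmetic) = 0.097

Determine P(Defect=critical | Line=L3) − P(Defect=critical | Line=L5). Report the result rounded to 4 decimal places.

0.3108

P(Line=L3) = 0.034 + 0.097 + 0.033 + 0.108 = 0.272; P(Defect=critical | Line=L3) = 0.108/0.272 = 0.39706.
P(Line=L5) = 0.011 + 0.105 + 0.117 + 0.022 = 0.255; P(Defect=critical | Line=L5) = 0.022/0.255 = 0.08627.
Difference = 0.3108.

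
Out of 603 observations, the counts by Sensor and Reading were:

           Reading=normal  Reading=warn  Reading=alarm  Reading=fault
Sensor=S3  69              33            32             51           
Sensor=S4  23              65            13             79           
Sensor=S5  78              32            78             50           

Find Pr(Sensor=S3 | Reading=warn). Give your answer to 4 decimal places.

Total with Reading=warn: 33 + 65 + 32 = 130.
P(Sensor=S3 | Reading=warn) = 33/130 = 0.2538.

0.2538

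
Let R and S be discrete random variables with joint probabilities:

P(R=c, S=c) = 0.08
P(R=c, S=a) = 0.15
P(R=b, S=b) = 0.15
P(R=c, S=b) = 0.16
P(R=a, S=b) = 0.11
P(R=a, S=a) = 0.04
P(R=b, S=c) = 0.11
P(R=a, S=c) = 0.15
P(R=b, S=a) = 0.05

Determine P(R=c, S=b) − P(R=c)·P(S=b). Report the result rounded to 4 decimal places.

P(R=c) = 0.15 + 0.16 + 0.08 = 0.39.
P(S=b) = 0.11 + 0.15 + 0.16 = 0.42.
P(R=c, S=b) − P(R=c)P(S=b) = 0.16 − 0.39×0.42 = -0.0038.

-0.0038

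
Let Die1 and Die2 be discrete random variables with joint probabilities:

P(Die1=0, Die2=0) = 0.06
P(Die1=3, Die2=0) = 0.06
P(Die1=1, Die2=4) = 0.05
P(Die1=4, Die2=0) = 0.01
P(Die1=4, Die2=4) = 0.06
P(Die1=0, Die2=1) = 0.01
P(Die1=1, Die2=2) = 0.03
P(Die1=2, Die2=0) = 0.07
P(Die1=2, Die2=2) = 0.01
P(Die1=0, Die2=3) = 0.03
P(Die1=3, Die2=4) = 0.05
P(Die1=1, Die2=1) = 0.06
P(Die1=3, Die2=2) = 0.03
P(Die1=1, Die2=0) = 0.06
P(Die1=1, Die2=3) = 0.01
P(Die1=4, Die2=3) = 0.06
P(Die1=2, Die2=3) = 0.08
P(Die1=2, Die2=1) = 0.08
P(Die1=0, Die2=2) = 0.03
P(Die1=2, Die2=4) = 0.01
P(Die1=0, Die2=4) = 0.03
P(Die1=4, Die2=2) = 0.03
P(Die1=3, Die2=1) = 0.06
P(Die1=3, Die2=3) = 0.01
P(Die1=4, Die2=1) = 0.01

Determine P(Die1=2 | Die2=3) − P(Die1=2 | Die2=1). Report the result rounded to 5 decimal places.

0.05742

P(Die2=3) = 0.03 + 0.01 + 0.08 + 0.01 + 0.06 = 0.19; P(Die1=2 | Die2=3) = 0.08/0.19 = 0.421053.
P(Die2=1) = 0.01 + 0.06 + 0.08 + 0.06 + 0.01 = 0.22; P(Die1=2 | Die2=1) = 0.08/0.22 = 0.363636.
Difference = 0.05742.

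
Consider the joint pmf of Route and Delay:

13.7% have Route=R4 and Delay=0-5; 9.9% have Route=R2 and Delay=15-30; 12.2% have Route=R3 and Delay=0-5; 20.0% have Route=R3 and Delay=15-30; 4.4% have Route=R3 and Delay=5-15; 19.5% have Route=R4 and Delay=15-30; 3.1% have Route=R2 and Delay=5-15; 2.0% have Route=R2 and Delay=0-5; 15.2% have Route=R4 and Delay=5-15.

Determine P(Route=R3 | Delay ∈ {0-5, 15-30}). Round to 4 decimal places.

0.4166

P(Delay=0-5) = 0.020 + 0.122 + 0.137 = 0.279.
P(Delay=15-30) = 0.099 + 0.200 + 0.195 = 0.494.
P(Delay ∈ {0-5, 15-30}) = 0.279 + 0.494 = 0.773; P(Route=R3, Delay ∈ {0-5, 15-30}) = 0.122 + 0.200 = 0.322.
P(Route=R3 | Delay ∈ {0-5, 15-30}) = 0.322/0.773 = 0.4166.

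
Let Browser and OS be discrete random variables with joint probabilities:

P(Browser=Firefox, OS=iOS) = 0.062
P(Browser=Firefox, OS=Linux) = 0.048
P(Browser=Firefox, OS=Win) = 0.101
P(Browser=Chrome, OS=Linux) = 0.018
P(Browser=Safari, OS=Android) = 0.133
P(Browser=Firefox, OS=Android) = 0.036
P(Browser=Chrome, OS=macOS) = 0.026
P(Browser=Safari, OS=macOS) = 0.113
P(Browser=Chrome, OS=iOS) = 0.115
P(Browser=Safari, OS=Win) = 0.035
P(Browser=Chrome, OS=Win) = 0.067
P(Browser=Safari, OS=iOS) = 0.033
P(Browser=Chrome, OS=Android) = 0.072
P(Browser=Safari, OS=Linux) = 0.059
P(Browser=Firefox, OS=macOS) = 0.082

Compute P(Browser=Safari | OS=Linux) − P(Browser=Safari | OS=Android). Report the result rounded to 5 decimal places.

-0.07987

P(OS=Linux) = 0.018 + 0.048 + 0.059 = 0.125; P(Browser=Safari | OS=Linux) = 0.059/0.125 = 0.472000.
P(OS=Android) = 0.072 + 0.036 + 0.133 = 0.241; P(Browser=Safari | OS=Android) = 0.133/0.241 = 0.551867.
Difference = -0.07987.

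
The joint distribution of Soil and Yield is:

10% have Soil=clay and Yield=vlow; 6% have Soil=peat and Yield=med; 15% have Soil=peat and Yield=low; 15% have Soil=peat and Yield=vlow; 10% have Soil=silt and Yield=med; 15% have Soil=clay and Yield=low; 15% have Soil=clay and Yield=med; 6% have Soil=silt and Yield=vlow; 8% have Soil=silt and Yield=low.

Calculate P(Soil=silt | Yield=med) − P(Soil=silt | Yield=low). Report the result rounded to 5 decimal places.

0.11205

P(Yield=med) = 0.15 + 0.10 + 0.06 = 0.31; P(Soil=silt | Yield=med) = 0.10/0.31 = 0.322581.
P(Yield=low) = 0.15 + 0.08 + 0.15 = 0.38; P(Soil=silt | Yield=low) = 0.08/0.38 = 0.210526.
Difference = 0.11205.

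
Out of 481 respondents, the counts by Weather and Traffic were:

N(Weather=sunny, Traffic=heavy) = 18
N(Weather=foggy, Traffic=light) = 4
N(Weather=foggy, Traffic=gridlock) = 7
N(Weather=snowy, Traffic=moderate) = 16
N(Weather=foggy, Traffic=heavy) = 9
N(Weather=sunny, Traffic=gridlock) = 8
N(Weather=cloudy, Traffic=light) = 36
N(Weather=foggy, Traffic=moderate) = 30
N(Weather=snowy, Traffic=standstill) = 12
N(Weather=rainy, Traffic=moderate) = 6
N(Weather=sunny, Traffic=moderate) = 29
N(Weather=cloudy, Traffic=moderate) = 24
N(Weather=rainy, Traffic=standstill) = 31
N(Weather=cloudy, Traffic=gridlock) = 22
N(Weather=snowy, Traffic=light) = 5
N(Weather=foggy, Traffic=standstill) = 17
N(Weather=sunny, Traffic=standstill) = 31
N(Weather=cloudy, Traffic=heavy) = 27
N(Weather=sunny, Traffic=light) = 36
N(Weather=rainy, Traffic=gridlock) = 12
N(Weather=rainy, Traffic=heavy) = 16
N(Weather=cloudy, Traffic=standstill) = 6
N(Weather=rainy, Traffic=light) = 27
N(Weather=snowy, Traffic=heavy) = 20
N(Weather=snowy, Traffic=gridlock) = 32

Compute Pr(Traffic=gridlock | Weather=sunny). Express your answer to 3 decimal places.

0.066

Total with Weather=sunny: 36 + 29 + 18 + 8 + 31 = 122.
P(Traffic=gridlock | Weather=sunny) = 8/122 = 0.066.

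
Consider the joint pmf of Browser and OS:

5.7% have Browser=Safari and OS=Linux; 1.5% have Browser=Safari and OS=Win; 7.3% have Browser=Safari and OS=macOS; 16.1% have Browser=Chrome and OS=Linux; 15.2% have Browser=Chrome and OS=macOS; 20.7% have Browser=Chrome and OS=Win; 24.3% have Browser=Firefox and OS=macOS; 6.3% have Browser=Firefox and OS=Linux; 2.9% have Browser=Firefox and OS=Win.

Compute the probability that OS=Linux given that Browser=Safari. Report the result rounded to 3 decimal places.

P(Browser=Safari) = 0.015 + 0.073 + 0.057 = 0.145.
P(OS=Linux | Browser=Safari) = 0.057/0.145 = 0.393.

0.393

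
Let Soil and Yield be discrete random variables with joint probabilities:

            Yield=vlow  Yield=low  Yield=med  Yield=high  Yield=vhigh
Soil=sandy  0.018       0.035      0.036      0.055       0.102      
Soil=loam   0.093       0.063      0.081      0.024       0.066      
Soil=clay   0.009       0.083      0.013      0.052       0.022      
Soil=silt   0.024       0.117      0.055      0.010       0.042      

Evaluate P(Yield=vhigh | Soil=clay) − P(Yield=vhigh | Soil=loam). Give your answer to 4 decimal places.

P(Soil=clay) = 0.009 + 0.083 + 0.013 + 0.052 + 0.022 = 0.179; P(Yield=vhigh | Soil=clay) = 0.022/0.179 = 0.12291.
P(Soil=loam) = 0.093 + 0.063 + 0.081 + 0.024 + 0.066 = 0.327; P(Yield=vhigh | Soil=loam) = 0.066/0.327 = 0.20183.
Difference = -0.0789.

-0.0789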